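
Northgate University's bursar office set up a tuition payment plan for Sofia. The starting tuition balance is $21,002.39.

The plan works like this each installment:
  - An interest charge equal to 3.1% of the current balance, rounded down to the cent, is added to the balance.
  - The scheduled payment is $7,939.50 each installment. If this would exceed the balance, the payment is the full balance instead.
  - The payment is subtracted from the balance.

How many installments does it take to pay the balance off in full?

3

# | Opening | Interest | Payment | End bal
1 | $21,002.39 | $651.07 | $7,939.50 | $13,713.96
2 | $13,713.96 | $425.13 | $7,939.50 | $6,199.59
3 | $6,199.59 | $192.18 | $6,391.77 | $0.00
Balance reaches $0.00 in installment 3.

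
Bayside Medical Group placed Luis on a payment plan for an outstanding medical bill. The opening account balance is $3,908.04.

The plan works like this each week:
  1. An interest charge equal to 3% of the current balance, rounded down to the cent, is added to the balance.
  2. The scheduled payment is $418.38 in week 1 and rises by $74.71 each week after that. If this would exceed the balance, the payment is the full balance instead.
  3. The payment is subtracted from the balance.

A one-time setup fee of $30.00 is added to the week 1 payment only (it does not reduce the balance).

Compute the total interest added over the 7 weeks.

$540.32

Week 1: $3,908.04 +$117.24 interest = $4,025.28; pay $418.38 (+ $30.00 fee) → $3,606.90
Week 2: $3,606.90 +$108.20 interest = $3,715.10; pay $493.09 → $3,222.01
Week 3: $3,222.01 +$96.66 interest = $3,318.67; pay $567.80 → $2,750.87
Week 4: $2,750.87 +$82.52 interest = $2,833.39; pay $642.51 → $2,190.88
Week 5: $2,190.88 +$65.72 interest = $2,256.60; pay $717.22 → $1,539.38
Week 6: $1,539.38 +$46.18 interest = $1,585.56; pay $791.93 → $793.63
Week 7: $793.63 +$23.80 interest = $817.43; pay $817.43 → $0.00
Total interest: $117.24 + $108.20 + $96.66 + $82.52 + $65.72 + $46.18 + $23.80 = $540.32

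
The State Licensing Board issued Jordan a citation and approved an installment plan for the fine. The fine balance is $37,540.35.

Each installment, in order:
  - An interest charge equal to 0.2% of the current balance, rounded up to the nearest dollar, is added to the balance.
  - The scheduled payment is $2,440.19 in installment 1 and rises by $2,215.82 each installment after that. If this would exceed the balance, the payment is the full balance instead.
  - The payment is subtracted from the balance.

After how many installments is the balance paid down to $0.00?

Installment 1: opening $37,540.35; interest $76.00 → $37,616.35; payment $2,440.19; balance $35,176.16
Installment 2: opening $35,176.16; interest $71.00 → $35,247.16; payment $4,656.01; balance $30,591.15
Installment 3: opening $30,591.15; interest $62.00 → $30,653.15; payment $6,871.83; balance $23,781.32
Installment 4: opening $23,781.32; interest $48.00 → $23,829.32; payment $9,087.65; balance $14,741.67
Installment 5: opening $14,741.67; interest $30.00 → $14,771.67; payment $11,303.47; balance $3,468.20
Installment 6: opening $3,468.20; interest $7.00 → $3,475.20; payment $3,475.20; balance $0.00
Balance reaches $0.00 in installment 6.

6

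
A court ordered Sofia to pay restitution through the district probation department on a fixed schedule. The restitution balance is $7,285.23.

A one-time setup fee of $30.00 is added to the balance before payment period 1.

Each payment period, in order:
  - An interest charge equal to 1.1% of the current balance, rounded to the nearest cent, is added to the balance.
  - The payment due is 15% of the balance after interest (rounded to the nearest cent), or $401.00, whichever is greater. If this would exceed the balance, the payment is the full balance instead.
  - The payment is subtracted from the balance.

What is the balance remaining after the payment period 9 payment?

$1,781.33

Payment period 1: opening $7,315.23; interest $80.47 → $7,395.70; payment $1,109.36; balance $6,286.34
Payment period 2: opening $6,286.34; interest $69.15 → $6,355.49; payment $953.32; balance $5,402.17
Payment period 3: opening $5,402.17; interest $59.42 → $5,461.59; payment $819.24; balance $4,642.35
Payment period 4: opening $4,642.35; interest $51.07 → $4,693.42; payment $704.01; balance $3,989.41
Payment period 5: opening $3,989.41; interest $43.88 → $4,033.29; payment $604.99; balance $3,428.30
Payment period 6: opening $3,428.30; interest $37.71 → $3,466.01; payment $519.90; balance $2,946.11
Payment period 7: opening $2,946.11; interest $32.41 → $2,978.52; payment $446.78; balance $2,531.74
Payment period 8: opening $2,531.74; interest $27.85 → $2,559.59; payment $401.00; balance $2,158.59
Payment period 9: opening $2,158.59; interest $23.74 → $2,182.33; payment $401.00; balance $1,781.33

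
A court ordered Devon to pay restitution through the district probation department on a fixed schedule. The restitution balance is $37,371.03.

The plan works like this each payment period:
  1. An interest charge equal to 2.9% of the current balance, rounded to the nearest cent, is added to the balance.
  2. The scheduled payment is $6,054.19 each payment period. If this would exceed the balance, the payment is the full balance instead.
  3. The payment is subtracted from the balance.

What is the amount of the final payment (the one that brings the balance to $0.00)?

# | Opening | Interest | Payment | End bal
1 | $37,371.03 | $1,083.76 | $6,054.19 | $32,400.60
2 | $32,400.60 | $939.62 | $6,054.19 | $27,286.03
3 | $27,286.03 | $791.29 | $6,054.19 | $22,023.13
4 | $22,023.13 | $638.67 | $6,054.19 | $16,607.61
5 | $16,607.61 | $481.62 | $6,054.19 | $11,035.04
6 | $11,035.04 | $320.02 | $6,054.19 | $5,300.87
7 | $5,300.87 | $153.73 | $5,454.60 | $0.00

$5,454.60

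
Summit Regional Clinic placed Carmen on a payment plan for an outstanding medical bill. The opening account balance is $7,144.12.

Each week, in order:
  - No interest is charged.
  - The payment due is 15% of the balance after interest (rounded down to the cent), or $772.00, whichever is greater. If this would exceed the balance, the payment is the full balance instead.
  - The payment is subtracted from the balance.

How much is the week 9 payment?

$527.40

# | Opening | Payment | End bal
1 | $7,144.12 | $1,071.61 | $6,072.51
2 | $6,072.51 | $910.87 | $5,161.64
3 | $5,161.64 | $774.24 | $4,387.40
4 | $4,387.40 | $772.00 | $3,615.40
5 | $3,615.40 | $772.00 | $2,843.40
6 | $2,843.40 | $772.00 | $2,071.40
7 | $2,071.40 | $772.00 | $1,299.40
8 | $1,299.40 | $772.00 | $527.40
9 | $527.40 | $527.40 | $0.00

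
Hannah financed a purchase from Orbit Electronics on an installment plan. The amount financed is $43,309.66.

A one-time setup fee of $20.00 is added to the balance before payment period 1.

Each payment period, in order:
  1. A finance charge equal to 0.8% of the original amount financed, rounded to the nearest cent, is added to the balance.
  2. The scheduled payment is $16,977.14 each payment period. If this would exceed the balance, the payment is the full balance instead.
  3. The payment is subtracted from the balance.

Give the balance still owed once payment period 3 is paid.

# | Opening | Interest | Payment | End bal
1 | $43,329.66 | $346.48 | $16,977.14 | $26,699.00
2 | $26,699.00 | $346.48 | $16,977.14 | $10,068.34
3 | $10,068.34 | $346.48 | $10,414.82 | $0.00

$0.00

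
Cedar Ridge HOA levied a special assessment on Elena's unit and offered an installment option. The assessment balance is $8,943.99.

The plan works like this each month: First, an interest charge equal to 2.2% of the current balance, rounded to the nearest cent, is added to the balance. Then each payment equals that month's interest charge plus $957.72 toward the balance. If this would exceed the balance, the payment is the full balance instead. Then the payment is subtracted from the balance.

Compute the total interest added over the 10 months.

# | Opening | Interest | Payment | End bal
1 | $8,943.99 | $196.77 | $1,154.49 | $7,986.27
2 | $7,986.27 | $175.70 | $1,133.42 | $7,028.55
3 | $7,028.55 | $154.63 | $1,112.35 | $6,070.83
4 | $6,070.83 | $133.56 | $1,091.28 | $5,113.11
5 | $5,113.11 | $112.49 | $1,070.21 | $4,155.39
6 | $4,155.39 | $91.42 | $1,049.14 | $3,197.67
7 | $3,197.67 | $70.35 | $1,028.07 | $2,239.95
8 | $2,239.95 | $49.28 | $1,007.00 | $1,282.23
9 | $1,282.23 | $28.21 | $985.93 | $324.51
10 | $324.51 | $7.14 | $331.65 | $0.00
Total interest: $196.77 + $175.70 + $154.63 + $133.56 + $112.49 + $91.42 + $70.35 + $49.28 + $28.21 + $7.14 = $1,019.55

$1,019.55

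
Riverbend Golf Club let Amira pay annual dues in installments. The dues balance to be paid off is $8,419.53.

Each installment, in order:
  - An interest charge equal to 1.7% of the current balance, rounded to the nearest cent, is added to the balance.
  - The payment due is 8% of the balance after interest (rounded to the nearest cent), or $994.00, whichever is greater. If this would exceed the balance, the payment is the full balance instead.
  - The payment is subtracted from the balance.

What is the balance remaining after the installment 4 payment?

Installment 1: $8,419.53 +$143.13 interest = $8,562.66; pay $994.00 → $7,568.66
Installment 2: $7,568.66 +$128.67 interest = $7,697.33; pay $994.00 → $6,703.33
Installment 3: $6,703.33 +$113.96 interest = $6,817.29; pay $994.00 → $5,823.29
Installment 4: $5,823.29 +$99.00 interest = $5,922.29; pay $994.00 → $4,928.29

$4,928.29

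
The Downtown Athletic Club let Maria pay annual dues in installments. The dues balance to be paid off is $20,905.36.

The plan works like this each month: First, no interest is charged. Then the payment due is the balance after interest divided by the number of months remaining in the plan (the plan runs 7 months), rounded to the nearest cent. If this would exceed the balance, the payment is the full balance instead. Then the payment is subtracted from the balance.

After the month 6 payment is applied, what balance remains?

Month 1: $20,905.36 − $2,986.48 → $17,918.88
Month 2: $17,918.88 − $2,986.48 → $14,932.40
Month 3: $14,932.40 − $2,986.48 → $11,945.92
Month 4: $11,945.92 − $2,986.48 → $8,959.44
Month 5: $8,959.44 − $2,986.48 → $5,972.96
Month 6: $5,972.96 − $2,986.48 → $2,986.48

$2,986.48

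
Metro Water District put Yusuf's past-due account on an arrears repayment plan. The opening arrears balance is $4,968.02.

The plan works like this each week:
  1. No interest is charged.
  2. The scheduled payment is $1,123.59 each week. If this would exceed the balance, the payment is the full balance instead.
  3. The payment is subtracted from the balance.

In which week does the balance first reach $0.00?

Week 1: $4,968.02 − $1,123.59 → $3,844.43
Week 2: $3,844.43 − $1,123.59 → $2,720.84
Week 3: $2,720.84 − $1,123.59 → $1,597.25
Week 4: $1,597.25 − $1,123.59 → $473.66
Week 5: $473.66 − $473.66 → $0.00
Balance reaches $0.00 in week 5.

5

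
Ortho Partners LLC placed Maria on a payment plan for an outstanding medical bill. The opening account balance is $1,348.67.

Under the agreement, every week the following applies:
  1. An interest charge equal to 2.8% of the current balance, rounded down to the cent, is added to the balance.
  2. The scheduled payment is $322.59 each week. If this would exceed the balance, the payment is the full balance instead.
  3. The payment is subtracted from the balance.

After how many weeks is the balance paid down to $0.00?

5

Week 1: $1,348.67 +$37.76 interest = $1,386.43; pay $322.59 → $1,063.84
Week 2: $1,063.84 +$29.78 interest = $1,093.62; pay $322.59 → $771.03
Week 3: $771.03 +$21.58 interest = $792.61; pay $322.59 → $470.02
Week 4: $470.02 +$13.16 interest = $483.18; pay $322.59 → $160.59
Week 5: $160.59 +$4.49 interest = $165.08; pay $165.08 → $0.00
Balance reaches $0.00 in week 5.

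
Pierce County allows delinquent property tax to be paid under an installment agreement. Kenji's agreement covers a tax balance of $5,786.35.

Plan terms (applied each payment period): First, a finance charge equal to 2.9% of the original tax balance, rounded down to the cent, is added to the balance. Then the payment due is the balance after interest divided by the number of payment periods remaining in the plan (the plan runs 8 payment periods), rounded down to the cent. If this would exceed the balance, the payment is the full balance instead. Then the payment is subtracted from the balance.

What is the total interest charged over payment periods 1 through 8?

$1,342.40

Payment period 1: $5,786.35 +$167.80 interest = $5,954.15; pay $744.26 → $5,209.89
Payment period 2: $5,209.89 +$167.80 interest = $5,377.69; pay $768.24 → $4,609.45
Payment period 3: $4,609.45 +$167.80 interest = $4,777.25; pay $796.20 → $3,981.05
Payment period 4: $3,981.05 +$167.80 interest = $4,148.85; pay $829.77 → $3,319.08
Payment period 5: $3,319.08 +$167.80 interest = $3,486.88; pay $871.72 → $2,615.16
Payment period 6: $2,615.16 +$167.80 interest = $2,782.96; pay $927.65 → $1,855.31
Payment period 7: $1,855.31 +$167.80 interest = $2,023.11; pay $1,011.55 → $1,011.56
Payment period 8: $1,011.56 +$167.80 interest = $1,179.36; pay $1,179.36 → $0.00
Total interest: $167.80 + $167.80 + $167.80 + $167.80 + $167.80 + $167.80 + $167.80 + $167.80 = $1,342.40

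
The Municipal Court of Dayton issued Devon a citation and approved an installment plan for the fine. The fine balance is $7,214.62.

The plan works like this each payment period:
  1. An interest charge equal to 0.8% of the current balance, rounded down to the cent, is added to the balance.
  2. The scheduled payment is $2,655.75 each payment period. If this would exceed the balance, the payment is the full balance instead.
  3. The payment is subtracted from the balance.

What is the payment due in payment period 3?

Payment period 1: opening $7,214.62; interest $57.71 → $7,272.33; payment $2,655.75; balance $4,616.58
Payment period 2: opening $4,616.58; interest $36.93 → $4,653.51; payment $2,655.75; balance $1,997.76
Payment period 3: opening $1,997.76; interest $15.98 → $2,013.74; payment $2,013.74; balance $0.00

$2,013.74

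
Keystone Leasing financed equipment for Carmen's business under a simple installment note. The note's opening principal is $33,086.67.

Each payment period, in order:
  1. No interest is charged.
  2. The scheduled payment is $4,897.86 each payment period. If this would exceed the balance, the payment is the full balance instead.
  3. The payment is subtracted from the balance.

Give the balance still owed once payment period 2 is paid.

Payment period 1: $33,086.67 − $4,897.86 → $28,188.81
Payment period 2: $28,188.81 − $4,897.86 → $23,290.95

$23,290.95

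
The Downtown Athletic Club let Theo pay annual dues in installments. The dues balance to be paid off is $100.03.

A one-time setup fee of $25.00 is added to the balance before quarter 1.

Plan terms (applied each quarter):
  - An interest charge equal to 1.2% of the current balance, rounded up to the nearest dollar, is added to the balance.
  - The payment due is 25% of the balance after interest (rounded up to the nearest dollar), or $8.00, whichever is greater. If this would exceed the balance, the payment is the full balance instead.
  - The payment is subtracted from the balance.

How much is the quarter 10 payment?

Quarter 1: $125.03 +$2.00 interest = $127.03; pay $32.00 → $95.03
Quarter 2: $95.03 +$2.00 interest = $97.03; pay $25.00 → $72.03
Quarter 3: $72.03 +$1.00 interest = $73.03; pay $19.00 → $54.03
Quarter 4: $54.03 +$1.00 interest = $55.03; pay $14.00 → $41.03
Quarter 5: $41.03 +$1.00 interest = $42.03; pay $11.00 → $31.03
Quarter 6: $31.03 +$1.00 interest = $32.03; pay $9.00 → $23.03
Quarter 7: $23.03 +$1.00 interest = $24.03; pay $8.00 → $16.03
Quarter 8: $16.03 +$1.00 interest = $17.03; pay $8.00 → $9.03
Quarter 9: $9.03 +$1.00 interest = $10.03; pay $8.00 → $2.03
Quarter 10: $2.03 +$1.00 interest = $3.03; pay $3.03 → $0.00

$3.03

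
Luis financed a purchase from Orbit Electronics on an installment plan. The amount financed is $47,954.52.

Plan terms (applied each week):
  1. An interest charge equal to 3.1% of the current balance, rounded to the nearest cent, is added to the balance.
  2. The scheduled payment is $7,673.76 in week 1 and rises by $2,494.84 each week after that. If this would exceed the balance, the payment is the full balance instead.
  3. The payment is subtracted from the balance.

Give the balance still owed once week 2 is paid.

$32,893.54

# | Opening | Interest | Payment | End bal
1 | $47,954.52 | $1,486.59 | $7,673.76 | $41,767.35
2 | $41,767.35 | $1,294.79 | $10,168.60 | $32,893.54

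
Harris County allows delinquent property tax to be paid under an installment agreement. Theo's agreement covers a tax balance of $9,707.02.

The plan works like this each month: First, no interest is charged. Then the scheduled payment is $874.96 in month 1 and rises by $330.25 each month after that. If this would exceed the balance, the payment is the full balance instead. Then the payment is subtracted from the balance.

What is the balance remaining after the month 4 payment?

# | Opening | Payment | End bal
1 | $9,707.02 | $874.96 | $8,832.06
2 | $8,832.06 | $1,205.21 | $7,626.85
3 | $7,626.85 | $1,535.46 | $6,091.39
4 | $6,091.39 | $1,865.71 | $4,225.68

$4,225.68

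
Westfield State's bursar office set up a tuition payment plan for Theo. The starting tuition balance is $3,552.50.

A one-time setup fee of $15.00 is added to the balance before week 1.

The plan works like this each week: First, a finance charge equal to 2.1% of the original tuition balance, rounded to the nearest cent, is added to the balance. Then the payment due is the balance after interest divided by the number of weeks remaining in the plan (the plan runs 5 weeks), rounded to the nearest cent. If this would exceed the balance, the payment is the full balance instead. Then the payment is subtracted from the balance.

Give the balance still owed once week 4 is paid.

Week 1: opening $3,567.50; interest $74.60 → $3,642.10; payment $728.42; balance $2,913.68
Week 2: opening $2,913.68; interest $74.60 → $2,988.28; payment $747.07; balance $2,241.21
Week 3: opening $2,241.21; interest $74.60 → $2,315.81; payment $771.94; balance $1,543.87
Week 4: opening $1,543.87; interest $74.60 → $1,618.47; payment $809.24; balance $809.23

$809.23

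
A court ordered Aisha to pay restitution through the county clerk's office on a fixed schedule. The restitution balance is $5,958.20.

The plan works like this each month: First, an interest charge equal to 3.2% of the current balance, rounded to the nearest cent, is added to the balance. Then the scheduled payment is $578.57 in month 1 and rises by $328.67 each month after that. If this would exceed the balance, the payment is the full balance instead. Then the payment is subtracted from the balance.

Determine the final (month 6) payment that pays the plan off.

$512.82

Month 1: opening $5,958.20; interest $190.66 → $6,148.86; payment $578.57; balance $5,570.29
Month 2: opening $5,570.29; interest $178.25 → $5,748.54; payment $907.24; balance $4,841.30
Month 3: opening $4,841.30; interest $154.92 → $4,996.22; payment $1,235.91; balance $3,760.31
Month 4: opening $3,760.31; interest $120.33 → $3,880.64; payment $1,564.58; balance $2,316.06
Month 5: opening $2,316.06; interest $74.11 → $2,390.17; payment $1,893.25; balance $496.92
Month 6: opening $496.92; interest $15.90 → $512.82; payment $512.82; balance $0.00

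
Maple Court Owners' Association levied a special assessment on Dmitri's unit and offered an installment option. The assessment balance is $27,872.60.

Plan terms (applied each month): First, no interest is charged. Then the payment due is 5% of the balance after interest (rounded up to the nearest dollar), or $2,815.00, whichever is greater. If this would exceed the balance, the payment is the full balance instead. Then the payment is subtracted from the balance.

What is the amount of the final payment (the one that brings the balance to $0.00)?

Month 1: $27,872.60 − $2,815.00 → $25,057.60
Month 2: $25,057.60 − $2,815.00 → $22,242.60
Month 3: $22,242.60 − $2,815.00 → $19,427.60
Month 4: $19,427.60 − $2,815.00 → $16,612.60
Month 5: $16,612.60 − $2,815.00 → $13,797.60
Month 6: $13,797.60 − $2,815.00 → $10,982.60
Month 7: $10,982.60 − $2,815.00 → $8,167.60
Month 8: $8,167.60 − $2,815.00 → $5,352.60
Month 9: $5,352.60 − $2,815.00 → $2,537.60
Month 10: $2,537.60 − $2,537.60 → $0.00

$2,537.60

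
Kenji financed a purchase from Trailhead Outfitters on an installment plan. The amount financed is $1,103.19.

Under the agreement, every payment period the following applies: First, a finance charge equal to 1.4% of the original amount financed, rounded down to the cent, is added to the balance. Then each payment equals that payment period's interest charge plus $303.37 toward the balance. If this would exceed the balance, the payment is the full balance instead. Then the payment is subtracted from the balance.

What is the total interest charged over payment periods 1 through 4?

Payment period 1: $1,103.19 +$15.44 interest = $1,118.63; pay $318.81 → $799.82
Payment period 2: $799.82 +$15.44 interest = $815.26; pay $318.81 → $496.45
Payment period 3: $496.45 +$15.44 interest = $511.89; pay $318.81 → $193.08
Payment period 4: $193.08 +$15.44 interest = $208.52; pay $208.52 → $0.00
Total interest: $15.44 + $15.44 + $15.44 + $15.44 = $61.76

$61.76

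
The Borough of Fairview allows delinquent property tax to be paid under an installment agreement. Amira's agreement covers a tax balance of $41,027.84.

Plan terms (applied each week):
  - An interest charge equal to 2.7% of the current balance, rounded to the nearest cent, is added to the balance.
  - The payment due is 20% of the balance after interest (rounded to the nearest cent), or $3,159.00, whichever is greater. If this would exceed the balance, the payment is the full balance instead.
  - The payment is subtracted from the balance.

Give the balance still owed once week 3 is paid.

Week 1: opening $41,027.84; interest $1,107.75 → $42,135.59; payment $8,427.12; balance $33,708.47
Week 2: opening $33,708.47; interest $910.13 → $34,618.60; payment $6,923.72; balance $27,694.88
Week 3: opening $27,694.88; interest $747.76 → $28,442.64; payment $5,688.53; balance $22,754.11

$22,754.11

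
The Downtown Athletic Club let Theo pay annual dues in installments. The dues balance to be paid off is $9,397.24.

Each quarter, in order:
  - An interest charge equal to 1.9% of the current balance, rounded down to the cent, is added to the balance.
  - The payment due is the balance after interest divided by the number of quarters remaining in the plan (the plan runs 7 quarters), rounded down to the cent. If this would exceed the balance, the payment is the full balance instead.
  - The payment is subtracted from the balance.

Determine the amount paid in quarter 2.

Quarter 1: $9,397.24 +$178.54 interest = $9,575.78; pay $1,367.96 → $8,207.82
Quarter 2: $8,207.82 +$155.94 interest = $8,363.76; pay $1,393.96 → $6,969.80

$1,393.96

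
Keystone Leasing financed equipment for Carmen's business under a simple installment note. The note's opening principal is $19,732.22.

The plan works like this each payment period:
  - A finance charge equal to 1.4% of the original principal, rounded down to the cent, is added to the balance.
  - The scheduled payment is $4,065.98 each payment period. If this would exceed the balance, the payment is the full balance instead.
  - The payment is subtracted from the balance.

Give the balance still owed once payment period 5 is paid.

$783.57

Payment period 1: opening $19,732.22; interest $276.25 → $20,008.47; payment $4,065.98; balance $15,942.49
Payment period 2: opening $15,942.49; interest $276.25 → $16,218.74; payment $4,065.98; balance $12,152.76
Payment period 3: opening $12,152.76; interest $276.25 → $12,429.01; payment $4,065.98; balance $8,363.03
Payment period 4: opening $8,363.03; interest $276.25 → $8,639.28; payment $4,065.98; balance $4,573.30
Payment period 5: opening $4,573.30; interest $276.25 → $4,849.55; payment $4,065.98; balance $783.57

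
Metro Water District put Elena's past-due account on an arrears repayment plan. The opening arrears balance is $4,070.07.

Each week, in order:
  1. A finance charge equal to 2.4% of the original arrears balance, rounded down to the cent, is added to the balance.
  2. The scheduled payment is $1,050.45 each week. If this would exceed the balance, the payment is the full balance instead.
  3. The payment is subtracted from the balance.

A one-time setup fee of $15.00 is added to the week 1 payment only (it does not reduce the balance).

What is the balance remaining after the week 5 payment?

Week 1: opening $4,070.07; interest $97.68 → $4,167.75; payment $1,050.45 (+ $15.00 fee); balance $3,117.30
Week 2: opening $3,117.30; interest $97.68 → $3,214.98; payment $1,050.45; balance $2,164.53
Week 3: opening $2,164.53; interest $97.68 → $2,262.21; payment $1,050.45; balance $1,211.76
Week 4: opening $1,211.76; interest $97.68 → $1,309.44; payment $1,050.45; balance $258.99
Week 5: opening $258.99; interest $97.68 → $356.67; payment $356.67; balance $0.00

$0.00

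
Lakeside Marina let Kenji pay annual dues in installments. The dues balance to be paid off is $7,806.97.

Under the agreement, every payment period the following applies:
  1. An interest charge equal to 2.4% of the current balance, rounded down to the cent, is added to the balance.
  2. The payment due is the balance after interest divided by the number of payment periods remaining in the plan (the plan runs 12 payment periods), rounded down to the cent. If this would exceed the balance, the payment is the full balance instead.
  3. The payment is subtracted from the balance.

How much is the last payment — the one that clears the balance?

# | Opening | Interest | Payment | End bal
1 | $7,806.97 | $187.36 | $666.19 | $7,328.14
2 | $7,328.14 | $175.87 | $682.18 | $6,821.83
3 | $6,821.83 | $163.72 | $698.55 | $6,287.00
4 | $6,287.00 | $150.88 | $715.32 | $5,722.56
5 | $5,722.56 | $137.34 | $732.48 | $5,127.42
6 | $5,127.42 | $123.05 | $750.06 | $4,500.41
7 | $4,500.41 | $108.00 | $768.06 | $3,840.35
8 | $3,840.35 | $92.16 | $786.50 | $3,146.01
9 | $3,146.01 | $75.50 | $805.37 | $2,416.14
10 | $2,416.14 | $57.98 | $824.70 | $1,649.42
11 | $1,649.42 | $39.58 | $844.50 | $844.50
12 | $844.50 | $20.26 | $864.76 | $0.00

$864.76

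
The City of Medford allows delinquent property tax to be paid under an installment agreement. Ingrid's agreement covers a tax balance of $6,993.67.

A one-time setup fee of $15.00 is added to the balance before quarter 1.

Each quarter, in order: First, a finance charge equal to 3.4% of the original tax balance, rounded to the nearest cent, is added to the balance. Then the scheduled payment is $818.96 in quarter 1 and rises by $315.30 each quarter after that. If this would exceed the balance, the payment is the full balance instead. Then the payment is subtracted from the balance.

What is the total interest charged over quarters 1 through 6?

$1,426.68

Quarter 1: opening $7,008.67; interest $237.78 → $7,246.45; payment $818.96; balance $6,427.49
Quarter 2: opening $6,427.49; interest $237.78 → $6,665.27; payment $1,134.26; balance $5,531.01
Quarter 3: opening $5,531.01; interest $237.78 → $5,768.79; payment $1,449.56; balance $4,319.23
Quarter 4: opening $4,319.23; interest $237.78 → $4,557.01; payment $1,764.86; balance $2,792.15
Quarter 5: opening $2,792.15; interest $237.78 → $3,029.93; payment $2,080.16; balance $949.77
Quarter 6: opening $949.77; interest $237.78 → $1,187.55; payment $1,187.55; balance $0.00
Total interest: $237.78 + $237.78 + $237.78 + $237.78 + $237.78 + $237.78 = $1,426.68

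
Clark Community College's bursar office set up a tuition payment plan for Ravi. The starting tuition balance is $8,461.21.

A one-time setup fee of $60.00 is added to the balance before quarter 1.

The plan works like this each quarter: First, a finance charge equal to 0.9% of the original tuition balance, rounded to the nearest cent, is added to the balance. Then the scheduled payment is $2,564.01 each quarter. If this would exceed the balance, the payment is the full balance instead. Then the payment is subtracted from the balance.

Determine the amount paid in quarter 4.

$1,133.78

Quarter 1: $8,521.21 +$76.15 interest = $8,597.36; pay $2,564.01 → $6,033.35
Quarter 2: $6,033.35 +$76.15 interest = $6,109.50; pay $2,564.01 → $3,545.49
Quarter 3: $3,545.49 +$76.15 interest = $3,621.64; pay $2,564.01 → $1,057.63
Quarter 4: $1,057.63 +$76.15 interest = $1,133.78; pay $1,133.78 → $0.00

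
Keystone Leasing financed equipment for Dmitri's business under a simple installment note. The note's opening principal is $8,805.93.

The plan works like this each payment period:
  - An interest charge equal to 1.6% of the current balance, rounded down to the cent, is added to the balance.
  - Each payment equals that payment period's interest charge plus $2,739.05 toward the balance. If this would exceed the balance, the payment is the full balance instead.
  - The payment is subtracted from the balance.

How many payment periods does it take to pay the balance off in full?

4

Payment period 1: opening $8,805.93; interest $140.89 → $8,946.82; payment $2,879.94; balance $6,066.88
Payment period 2: opening $6,066.88; interest $97.07 → $6,163.95; payment $2,836.12; balance $3,327.83
Payment period 3: opening $3,327.83; interest $53.24 → $3,381.07; payment $2,792.29; balance $588.78
Payment period 4: opening $588.78; interest $9.42 → $598.20; payment $598.20; balance $0.00
Balance reaches $0.00 in payment period 4.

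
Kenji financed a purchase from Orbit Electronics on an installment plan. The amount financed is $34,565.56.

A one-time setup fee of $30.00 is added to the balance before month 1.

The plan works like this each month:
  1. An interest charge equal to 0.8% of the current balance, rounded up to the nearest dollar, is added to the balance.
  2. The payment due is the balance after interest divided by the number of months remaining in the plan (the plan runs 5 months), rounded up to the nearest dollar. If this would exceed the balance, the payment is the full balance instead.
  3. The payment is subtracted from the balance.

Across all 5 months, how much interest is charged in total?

Month 1: $34,595.56 +$277.00 interest = $34,872.56; pay $6,975.00 → $27,897.56
Month 2: $27,897.56 +$224.00 interest = $28,121.56; pay $7,031.00 → $21,090.56
Month 3: $21,090.56 +$169.00 interest = $21,259.56; pay $7,087.00 → $14,172.56
Month 4: $14,172.56 +$114.00 interest = $14,286.56; pay $7,144.00 → $7,142.56
Month 5: $7,142.56 +$58.00 interest = $7,200.56; pay $7,200.56 → $0.00
Total interest: $277.00 + $224.00 + $169.00 + $114.00 + $58.00 = $842.00

$842.00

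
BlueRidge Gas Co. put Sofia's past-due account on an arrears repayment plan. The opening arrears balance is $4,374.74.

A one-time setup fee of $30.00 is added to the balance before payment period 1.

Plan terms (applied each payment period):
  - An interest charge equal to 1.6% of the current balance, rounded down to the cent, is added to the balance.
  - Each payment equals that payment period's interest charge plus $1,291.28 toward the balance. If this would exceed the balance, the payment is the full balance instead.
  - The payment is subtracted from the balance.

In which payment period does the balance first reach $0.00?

Payment period 1: opening $4,404.74; interest $70.47 → $4,475.21; payment $1,361.75; balance $3,113.46
Payment period 2: opening $3,113.46; interest $49.81 → $3,163.27; payment $1,341.09; balance $1,822.18
Payment period 3: opening $1,822.18; interest $29.15 → $1,851.33; payment $1,320.43; balance $530.90
Payment period 4: opening $530.90; interest $8.49 → $539.39; payment $539.39; balance $0.00
Balance reaches $0.00 in payment period 4.

4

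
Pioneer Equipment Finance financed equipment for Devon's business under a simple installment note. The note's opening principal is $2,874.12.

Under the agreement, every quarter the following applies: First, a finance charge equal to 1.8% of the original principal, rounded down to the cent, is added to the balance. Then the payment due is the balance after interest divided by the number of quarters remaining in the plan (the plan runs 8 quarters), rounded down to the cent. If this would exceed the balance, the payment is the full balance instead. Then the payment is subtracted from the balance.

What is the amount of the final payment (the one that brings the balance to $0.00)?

Quarter 1: $2,874.12 +$51.73 interest = $2,925.85; pay $365.73 → $2,560.12
Quarter 2: $2,560.12 +$51.73 interest = $2,611.85; pay $373.12 → $2,238.73
Quarter 3: $2,238.73 +$51.73 interest = $2,290.46; pay $381.74 → $1,908.72
Quarter 4: $1,908.72 +$51.73 interest = $1,960.45; pay $392.09 → $1,568.36
Quarter 5: $1,568.36 +$51.73 interest = $1,620.09; pay $405.02 → $1,215.07
Quarter 6: $1,215.07 +$51.73 interest = $1,266.80; pay $422.26 → $844.54
Quarter 7: $844.54 +$51.73 interest = $896.27; pay $448.13 → $448.14
Quarter 8: $448.14 +$51.73 interest = $499.87; pay $499.87 → $0.00

$499.87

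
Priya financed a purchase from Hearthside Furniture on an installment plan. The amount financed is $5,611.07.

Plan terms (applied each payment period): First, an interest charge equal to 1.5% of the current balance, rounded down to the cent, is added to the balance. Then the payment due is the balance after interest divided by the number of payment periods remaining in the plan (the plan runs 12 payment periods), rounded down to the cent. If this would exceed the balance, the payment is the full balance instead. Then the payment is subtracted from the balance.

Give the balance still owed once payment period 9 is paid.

$1,603.91

Payment period 1: opening $5,611.07; interest $84.16 → $5,695.23; payment $474.60; balance $5,220.63
Payment period 2: opening $5,220.63; interest $78.30 → $5,298.93; payment $481.72; balance $4,817.21
Payment period 3: opening $4,817.21; interest $72.25 → $4,889.46; payment $488.94; balance $4,400.52
Payment period 4: opening $4,400.52; interest $66.00 → $4,466.52; payment $496.28; balance $3,970.24
Payment period 5: opening $3,970.24; interest $59.55 → $4,029.79; payment $503.72; balance $3,526.07
Payment period 6: opening $3,526.07; interest $52.89 → $3,578.96; payment $511.28; balance $3,067.68
Payment period 7: opening $3,067.68; interest $46.01 → $3,113.69; payment $518.94; balance $2,594.75
Payment period 8: opening $2,594.75; interest $38.92 → $2,633.67; payment $526.73; balance $2,106.94
Payment period 9: opening $2,106.94; interest $31.60 → $2,138.54; payment $534.63; balance $1,603.91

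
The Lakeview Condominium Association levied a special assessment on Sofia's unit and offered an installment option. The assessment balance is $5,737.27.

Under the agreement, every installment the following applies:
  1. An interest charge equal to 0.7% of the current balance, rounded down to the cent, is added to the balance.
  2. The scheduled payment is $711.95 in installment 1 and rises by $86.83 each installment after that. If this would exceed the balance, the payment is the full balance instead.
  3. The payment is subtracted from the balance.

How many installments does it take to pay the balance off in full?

# | Opening | Interest | Payment | End bal
1 | $5,737.27 | $40.16 | $711.95 | $5,065.48
2 | $5,065.48 | $35.45 | $798.78 | $4,302.15
3 | $4,302.15 | $30.11 | $885.61 | $3,446.65
4 | $3,446.65 | $24.12 | $972.44 | $2,498.33
5 | $2,498.33 | $17.48 | $1,059.27 | $1,456.54
6 | $1,456.54 | $10.19 | $1,146.10 | $320.63
7 | $320.63 | $2.24 | $322.87 | $0.00
Balance reaches $0.00 in installment 7.

7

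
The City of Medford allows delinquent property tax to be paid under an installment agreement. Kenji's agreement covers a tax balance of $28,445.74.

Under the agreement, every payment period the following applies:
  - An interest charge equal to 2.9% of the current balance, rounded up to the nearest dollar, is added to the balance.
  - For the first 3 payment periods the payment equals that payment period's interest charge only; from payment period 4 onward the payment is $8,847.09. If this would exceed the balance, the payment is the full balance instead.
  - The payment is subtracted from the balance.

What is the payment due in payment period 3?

$825.00

Payment period 1: $28,445.74 +$825.00 interest = $29,270.74; pay $825.00 → $28,445.74
Payment period 2: $28,445.74 +$825.00 interest = $29,270.74; pay $825.00 → $28,445.74
Payment period 3: $28,445.74 +$825.00 interest = $29,270.74; pay $825.00 → $28,445.74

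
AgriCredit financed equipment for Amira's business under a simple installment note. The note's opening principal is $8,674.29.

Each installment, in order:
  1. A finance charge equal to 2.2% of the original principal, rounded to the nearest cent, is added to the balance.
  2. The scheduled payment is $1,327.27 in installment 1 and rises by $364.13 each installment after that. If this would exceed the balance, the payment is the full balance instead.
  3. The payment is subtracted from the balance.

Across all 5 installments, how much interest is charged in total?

Installment 1: $8,674.29 +$190.83 interest = $8,865.12; pay $1,327.27 → $7,537.85
Installment 2: $7,537.85 +$190.83 interest = $7,728.68; pay $1,691.40 → $6,037.28
Installment 3: $6,037.28 +$190.83 interest = $6,228.11; pay $2,055.53 → $4,172.58
Installment 4: $4,172.58 +$190.83 interest = $4,363.41; pay $2,419.66 → $1,943.75
Installment 5: $1,943.75 +$190.83 interest = $2,134.58; pay $2,134.58 → $0.00
Total interest: $190.83 + $190.83 + $190.83 + $190.83 + $190.83 = $954.15

$954.15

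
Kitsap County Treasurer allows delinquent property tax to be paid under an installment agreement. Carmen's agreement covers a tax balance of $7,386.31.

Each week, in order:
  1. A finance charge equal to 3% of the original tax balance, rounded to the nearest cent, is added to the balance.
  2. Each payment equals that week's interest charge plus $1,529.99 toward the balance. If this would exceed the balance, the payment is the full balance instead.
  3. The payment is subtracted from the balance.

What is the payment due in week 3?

Week 1: opening $7,386.31; interest $221.59 → $7,607.90; payment $1,751.58; balance $5,856.32
Week 2: opening $5,856.32; interest $221.59 → $6,077.91; payment $1,751.58; balance $4,326.33
Week 3: opening $4,326.33; interest $221.59 → $4,547.92; payment $1,751.58; balance $2,796.34

$1,751.58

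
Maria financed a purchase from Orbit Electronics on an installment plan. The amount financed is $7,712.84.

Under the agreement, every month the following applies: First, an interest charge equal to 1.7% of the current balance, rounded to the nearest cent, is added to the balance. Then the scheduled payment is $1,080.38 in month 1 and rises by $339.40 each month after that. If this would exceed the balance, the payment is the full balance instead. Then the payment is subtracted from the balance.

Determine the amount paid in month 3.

Month 1: $7,712.84 +$131.12 interest = $7,843.96; pay $1,080.38 → $6,763.58
Month 2: $6,763.58 +$114.98 interest = $6,878.56; pay $1,419.78 → $5,458.78
Month 3: $5,458.78 +$92.80 interest = $5,551.58; pay $1,759.18 → $3,792.40

$1,759.18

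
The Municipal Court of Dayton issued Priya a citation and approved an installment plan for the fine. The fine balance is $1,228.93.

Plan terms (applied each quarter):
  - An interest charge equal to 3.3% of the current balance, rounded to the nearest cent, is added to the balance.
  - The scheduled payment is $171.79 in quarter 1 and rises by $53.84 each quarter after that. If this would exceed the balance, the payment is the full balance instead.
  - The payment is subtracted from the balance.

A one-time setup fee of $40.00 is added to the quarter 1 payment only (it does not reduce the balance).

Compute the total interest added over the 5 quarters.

Quarter 1: opening $1,228.93; interest $40.55 → $1,269.48; payment $171.79 (+ $40.00 fee); balance $1,097.69
Quarter 2: opening $1,097.69; interest $36.22 → $1,133.91; payment $225.63; balance $908.28
Quarter 3: opening $908.28; interest $29.97 → $938.25; payment $279.47; balance $658.78
Quarter 4: opening $658.78; interest $21.74 → $680.52; payment $333.31; balance $347.21
Quarter 5: opening $347.21; interest $11.46 → $358.67; payment $358.67; balance $0.00
Total interest: $40.55 + $36.22 + $29.97 + $21.74 + $11.46 = $139.94

$139.94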